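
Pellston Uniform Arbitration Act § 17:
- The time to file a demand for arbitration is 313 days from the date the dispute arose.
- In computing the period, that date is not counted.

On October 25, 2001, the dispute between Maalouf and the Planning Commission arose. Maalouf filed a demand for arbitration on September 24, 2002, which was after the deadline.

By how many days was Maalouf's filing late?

313 days after October 25, 2001 is September 3, 2002.
The deadline is September 3, 2002; from September 3, 2002 to September 24, 2002 is 21 days.

21 days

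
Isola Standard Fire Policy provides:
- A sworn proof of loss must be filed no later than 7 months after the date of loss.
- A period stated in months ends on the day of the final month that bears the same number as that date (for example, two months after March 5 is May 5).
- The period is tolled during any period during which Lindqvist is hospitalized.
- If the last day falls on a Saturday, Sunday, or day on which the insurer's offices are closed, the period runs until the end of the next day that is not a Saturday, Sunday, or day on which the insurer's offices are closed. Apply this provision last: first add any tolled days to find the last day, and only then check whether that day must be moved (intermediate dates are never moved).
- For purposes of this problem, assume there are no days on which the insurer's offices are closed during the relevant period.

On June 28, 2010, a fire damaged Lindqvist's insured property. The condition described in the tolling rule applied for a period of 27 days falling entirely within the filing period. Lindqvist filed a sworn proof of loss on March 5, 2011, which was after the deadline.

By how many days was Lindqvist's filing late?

7 months after June 28, 2010 is January 28, 2011.
Tolling adds 27 days: January 28, 2011 + 27 days = February 24, 2011.
February 24, 2011 is a Thursday and not a day on which the insurer's offices are closed, so no extension applies.
The deadline is February 24, 2011; from February 24, 2011 to March 5, 2011 is 9 days.

9 days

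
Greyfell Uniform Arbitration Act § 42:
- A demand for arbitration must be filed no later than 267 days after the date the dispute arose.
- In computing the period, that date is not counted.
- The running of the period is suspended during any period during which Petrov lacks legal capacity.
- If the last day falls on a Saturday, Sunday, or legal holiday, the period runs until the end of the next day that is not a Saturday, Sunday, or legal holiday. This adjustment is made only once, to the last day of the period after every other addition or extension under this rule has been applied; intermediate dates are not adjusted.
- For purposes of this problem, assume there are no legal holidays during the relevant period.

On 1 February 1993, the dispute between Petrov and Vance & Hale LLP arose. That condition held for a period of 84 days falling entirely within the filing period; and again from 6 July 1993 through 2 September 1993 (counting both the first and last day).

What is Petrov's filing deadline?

March 18, 1994

267 days after 1 February 1993 is October 26, 1993.
Tolling adds 84 days: October 26, 1993 + 84 days = January 18, 1994.
From July 6, 1993 through September 2, 1993 inclusive is 59 days; tolling adds 59 days: January 18, 1994 + 59 days = March 18, 1994.
March 18, 1994 is a Friday and not a legal holiday, so no extension applies.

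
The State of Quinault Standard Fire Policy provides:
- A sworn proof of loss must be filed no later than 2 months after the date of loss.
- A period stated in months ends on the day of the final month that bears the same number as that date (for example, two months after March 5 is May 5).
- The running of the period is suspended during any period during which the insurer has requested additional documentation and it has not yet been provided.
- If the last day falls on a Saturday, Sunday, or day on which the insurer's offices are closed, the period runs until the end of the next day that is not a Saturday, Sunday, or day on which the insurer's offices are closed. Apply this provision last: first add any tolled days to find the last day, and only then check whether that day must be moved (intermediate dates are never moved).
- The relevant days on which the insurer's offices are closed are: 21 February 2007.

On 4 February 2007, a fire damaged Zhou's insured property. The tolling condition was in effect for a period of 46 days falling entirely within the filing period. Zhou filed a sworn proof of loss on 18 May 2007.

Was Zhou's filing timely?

Yes

2 months after 4 February 2007 is April 4, 2007.
Tolling adds 46 days: April 4, 2007 + 46 days = May 20, 2007.
May 20, 2007 is Sunday. The next qualifying day is May 21, 2007.
The deadline is May 21, 2007; the filing on May 18, 2007 is on or before that date.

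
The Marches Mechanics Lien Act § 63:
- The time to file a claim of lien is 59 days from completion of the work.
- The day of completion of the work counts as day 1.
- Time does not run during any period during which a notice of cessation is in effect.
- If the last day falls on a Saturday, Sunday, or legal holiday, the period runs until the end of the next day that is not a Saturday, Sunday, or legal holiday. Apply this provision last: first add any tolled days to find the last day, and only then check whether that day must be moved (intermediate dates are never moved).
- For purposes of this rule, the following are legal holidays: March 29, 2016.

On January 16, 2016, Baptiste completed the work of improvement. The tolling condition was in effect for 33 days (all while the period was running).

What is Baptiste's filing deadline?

April 18, 2016

Counting January 16, 2016 as day 1, day 59 is March 14, 2016.
Tolling adds 33 days: March 14, 2016 + 33 days = April 16, 2016.
April 16, 2016 is Saturday; April 17, 2016 is Sunday. The next qualifying day is April 18, 2016.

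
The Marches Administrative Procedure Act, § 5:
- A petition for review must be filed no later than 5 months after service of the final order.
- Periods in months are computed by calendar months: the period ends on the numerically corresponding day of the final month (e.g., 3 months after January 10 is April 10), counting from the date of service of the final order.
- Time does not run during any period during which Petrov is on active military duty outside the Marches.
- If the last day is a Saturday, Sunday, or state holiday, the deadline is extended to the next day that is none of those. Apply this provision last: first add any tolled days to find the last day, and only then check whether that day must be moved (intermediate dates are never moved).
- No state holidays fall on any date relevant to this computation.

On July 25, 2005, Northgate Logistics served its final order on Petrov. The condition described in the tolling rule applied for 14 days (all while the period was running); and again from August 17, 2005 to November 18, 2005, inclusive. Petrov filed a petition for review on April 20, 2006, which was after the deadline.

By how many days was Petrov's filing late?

8 days

5 months after July 25, 2005 is December 25, 2005.
Tolling adds 14 days: December 25, 2005 + 14 days = January 8, 2006.
From August 17, 2005 through November 18, 2005 inclusive is 94 days; tolling adds 94 days: January 8, 2006 + 94 days = April 12, 2006.
April 12, 2006 is a Wednesday and not a state holiday, so no extension applies.
The deadline is April 12, 2006; from April 12, 2006 to April 20, 2006 is 8 days.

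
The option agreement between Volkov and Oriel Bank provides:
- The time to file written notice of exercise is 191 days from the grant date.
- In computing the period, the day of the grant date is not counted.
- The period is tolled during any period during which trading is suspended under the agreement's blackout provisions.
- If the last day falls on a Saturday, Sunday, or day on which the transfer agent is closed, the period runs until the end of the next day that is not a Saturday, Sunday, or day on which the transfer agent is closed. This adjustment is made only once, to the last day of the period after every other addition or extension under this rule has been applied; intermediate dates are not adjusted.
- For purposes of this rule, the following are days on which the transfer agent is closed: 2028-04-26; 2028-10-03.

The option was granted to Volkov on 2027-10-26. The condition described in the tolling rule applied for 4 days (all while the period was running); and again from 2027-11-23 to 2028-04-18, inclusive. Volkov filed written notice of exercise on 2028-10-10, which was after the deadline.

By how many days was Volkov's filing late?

191 days after 2027-10-26 is May 4, 2028.
Tolling adds 4 days: May 4, 2028 + 4 days = May 8, 2028.
From November 23, 2027 through April 18, 2028 inclusive is 148 days; tolling adds 148 days: May 8, 2028 + 148 days = October 3, 2028.
October 3, 2028 is a listed holiday. The next qualifying day is October 4, 2028.
The deadline is October 4, 2028; from October 4, 2028 to October 10, 2028 is 6 days.

6 days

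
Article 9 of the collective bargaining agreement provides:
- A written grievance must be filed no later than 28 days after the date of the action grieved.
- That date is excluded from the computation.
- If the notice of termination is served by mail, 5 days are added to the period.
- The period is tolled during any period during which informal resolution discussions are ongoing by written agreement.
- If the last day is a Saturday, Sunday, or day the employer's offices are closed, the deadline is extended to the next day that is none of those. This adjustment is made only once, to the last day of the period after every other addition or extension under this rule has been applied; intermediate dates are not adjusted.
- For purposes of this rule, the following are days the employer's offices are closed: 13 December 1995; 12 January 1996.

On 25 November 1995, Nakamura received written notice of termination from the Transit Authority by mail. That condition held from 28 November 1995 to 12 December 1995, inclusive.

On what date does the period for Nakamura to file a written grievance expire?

28 days after 25 November 1995 is December 23, 1995.
Service was by mail, adding 5 days: December 23, 1995 + 5 days = December 28, 1995.
From November 28, 1995 through December 12, 1995 inclusive is 15 days; tolling adds 15 days: December 28, 1995 + 15 days = January 12, 1996.
January 12, 1996 is a listed holiday; January 13, 1996 is Saturday; January 14, 1996 is Sunday. The next qualifying day is January 15, 1996.

January 15, 1996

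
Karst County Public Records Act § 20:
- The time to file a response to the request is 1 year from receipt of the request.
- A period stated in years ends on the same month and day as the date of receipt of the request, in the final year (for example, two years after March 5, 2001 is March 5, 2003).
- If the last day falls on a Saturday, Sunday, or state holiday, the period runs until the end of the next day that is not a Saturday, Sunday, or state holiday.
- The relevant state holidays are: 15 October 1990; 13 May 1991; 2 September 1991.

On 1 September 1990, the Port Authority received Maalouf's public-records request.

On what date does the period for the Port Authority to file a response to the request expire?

1 year after 1 September 1990 is September 1, 1991.
September 1, 1991 is Sunday; September 2, 1991 is a listed holiday. The next qualifying day is September 3, 1991.

September 3, 1991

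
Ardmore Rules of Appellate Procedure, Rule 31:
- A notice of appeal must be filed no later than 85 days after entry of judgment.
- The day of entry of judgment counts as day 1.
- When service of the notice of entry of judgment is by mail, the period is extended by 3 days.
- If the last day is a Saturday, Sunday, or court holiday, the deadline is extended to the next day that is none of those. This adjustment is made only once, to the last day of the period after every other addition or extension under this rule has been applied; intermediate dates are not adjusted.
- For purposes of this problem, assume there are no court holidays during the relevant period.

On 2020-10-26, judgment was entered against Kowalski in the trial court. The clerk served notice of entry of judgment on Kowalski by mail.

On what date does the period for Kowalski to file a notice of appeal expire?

Counting 2020-10-26 as day 1, day 85 is January 18, 2021.
Service was by mail, adding 3 days: January 18, 2021 + 3 days = January 21, 2021.
January 21, 2021 is a Thursday and not a court holiday, so no extension applies.

January 21, 2021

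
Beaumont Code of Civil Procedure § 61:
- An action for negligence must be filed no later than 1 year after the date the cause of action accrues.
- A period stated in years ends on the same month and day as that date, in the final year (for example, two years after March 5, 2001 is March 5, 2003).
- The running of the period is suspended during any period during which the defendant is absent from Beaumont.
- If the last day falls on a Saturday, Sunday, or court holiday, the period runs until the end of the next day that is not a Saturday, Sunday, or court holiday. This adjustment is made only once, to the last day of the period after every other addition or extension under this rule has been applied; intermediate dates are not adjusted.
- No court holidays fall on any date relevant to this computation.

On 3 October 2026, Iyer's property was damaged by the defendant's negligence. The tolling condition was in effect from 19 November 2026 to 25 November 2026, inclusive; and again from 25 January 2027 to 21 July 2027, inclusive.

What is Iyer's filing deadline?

April 5, 2028

1 year after 3 October 2026 is October 3, 2027.
From November 19, 2026 through November 25, 2026 inclusive is 7 days; tolling adds 7 days: October 3, 2027 + 7 days = October 10, 2027.
From January 25, 2027 through July 21, 2027 inclusive is 178 days; tolling adds 178 days: October 10, 2027 + 178 days = April 5, 2028.
April 5, 2028 is a Wednesday and not a court holiday, so no extension applies.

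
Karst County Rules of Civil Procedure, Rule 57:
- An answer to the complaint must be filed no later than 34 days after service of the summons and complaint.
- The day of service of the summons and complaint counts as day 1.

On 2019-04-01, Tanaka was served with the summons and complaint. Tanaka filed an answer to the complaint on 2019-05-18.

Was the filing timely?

Counting 2019-04-01 as day 1, day 34 is May 4, 2019.
The deadline is May 4, 2019; the filing on May 18, 2019 is after that date.

No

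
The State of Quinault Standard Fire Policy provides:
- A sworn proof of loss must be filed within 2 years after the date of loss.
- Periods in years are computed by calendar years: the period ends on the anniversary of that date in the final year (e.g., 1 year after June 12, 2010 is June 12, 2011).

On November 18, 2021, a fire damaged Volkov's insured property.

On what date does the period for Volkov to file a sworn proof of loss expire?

2 years after November 18, 2021 is November 18, 2023.

November 18, 2023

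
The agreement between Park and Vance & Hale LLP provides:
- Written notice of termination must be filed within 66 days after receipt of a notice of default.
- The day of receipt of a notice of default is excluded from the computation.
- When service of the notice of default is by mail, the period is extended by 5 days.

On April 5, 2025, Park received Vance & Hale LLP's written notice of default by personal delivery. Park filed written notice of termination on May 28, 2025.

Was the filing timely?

Yes

66 days after April 5, 2025 is June 10, 2025.
Service was not by mail, so no mail extension applies.
The deadline is June 10, 2025; the filing on May 28, 2025 is on or before that date.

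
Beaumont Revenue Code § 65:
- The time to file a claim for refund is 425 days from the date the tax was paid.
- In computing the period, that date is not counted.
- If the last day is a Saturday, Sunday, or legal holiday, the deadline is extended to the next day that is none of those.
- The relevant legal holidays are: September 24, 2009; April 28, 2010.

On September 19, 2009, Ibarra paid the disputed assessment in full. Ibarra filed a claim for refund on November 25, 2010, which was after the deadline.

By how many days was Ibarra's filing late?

425 days after September 19, 2009 is November 18, 2010.
November 18, 2010 is a Thursday and not a legal holiday, so no extension applies.
The deadline is November 18, 2010; from November 18, 2010 to November 25, 2010 is 7 days.

7 days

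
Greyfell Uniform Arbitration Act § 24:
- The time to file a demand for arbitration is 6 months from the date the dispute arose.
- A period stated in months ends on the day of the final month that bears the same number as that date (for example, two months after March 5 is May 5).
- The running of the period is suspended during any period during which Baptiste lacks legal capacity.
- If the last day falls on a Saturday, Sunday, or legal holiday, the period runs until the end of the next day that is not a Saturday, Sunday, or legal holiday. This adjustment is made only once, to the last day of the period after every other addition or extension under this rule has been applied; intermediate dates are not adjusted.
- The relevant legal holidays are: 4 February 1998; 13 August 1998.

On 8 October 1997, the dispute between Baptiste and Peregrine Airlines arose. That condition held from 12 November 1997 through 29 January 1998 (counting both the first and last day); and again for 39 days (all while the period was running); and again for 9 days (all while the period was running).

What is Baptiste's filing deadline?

6 months after 8 October 1997 is April 8, 1998.
From November 12, 1997 through January 29, 1998 inclusive is 79 days; tolling adds 79 days: April 8, 1998 + 79 days = June 26, 1998.
Tolling adds 39 days: June 26, 1998 + 39 days = August 4, 1998.
Tolling adds 9 days: August 4, 1998 + 9 days = August 13, 1998.
August 13, 1998 is a listed holiday. The next qualifying day is August 14, 1998.

August 14, 1998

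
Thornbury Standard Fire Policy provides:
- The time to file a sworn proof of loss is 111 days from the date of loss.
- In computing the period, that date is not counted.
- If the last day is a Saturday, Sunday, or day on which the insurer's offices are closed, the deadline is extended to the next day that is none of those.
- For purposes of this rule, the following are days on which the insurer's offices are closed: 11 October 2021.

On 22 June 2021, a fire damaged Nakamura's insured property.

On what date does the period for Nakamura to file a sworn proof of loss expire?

111 days after 22 June 2021 is October 11, 2021.
October 11, 2021 is a listed holiday. The next qualifying day is October 12, 2021.

October 12, 2021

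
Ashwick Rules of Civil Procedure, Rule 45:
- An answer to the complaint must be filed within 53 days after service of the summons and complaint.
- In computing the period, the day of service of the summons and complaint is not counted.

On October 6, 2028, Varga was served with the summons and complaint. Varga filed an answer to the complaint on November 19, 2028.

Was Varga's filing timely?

Yes

53 days after October 6, 2028 is November 28, 2028.
The deadline is November 28, 2028; the filing on November 19, 2028 is on or before that date.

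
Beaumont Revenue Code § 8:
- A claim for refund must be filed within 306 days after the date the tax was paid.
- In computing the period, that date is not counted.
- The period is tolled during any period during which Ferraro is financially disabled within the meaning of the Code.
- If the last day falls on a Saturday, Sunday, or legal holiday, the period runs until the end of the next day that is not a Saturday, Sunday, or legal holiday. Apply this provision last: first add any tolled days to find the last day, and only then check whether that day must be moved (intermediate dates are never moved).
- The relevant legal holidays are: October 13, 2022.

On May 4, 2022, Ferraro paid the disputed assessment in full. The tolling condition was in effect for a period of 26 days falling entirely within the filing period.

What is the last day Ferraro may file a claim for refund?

April 3, 2023

306 days after May 4, 2022 is March 6, 2023.
Tolling adds 26 days: March 6, 2023 + 26 days = April 1, 2023.
April 1, 2023 is Saturday; April 2, 2023 is Sunday. The next qualifying day is April 3, 2023.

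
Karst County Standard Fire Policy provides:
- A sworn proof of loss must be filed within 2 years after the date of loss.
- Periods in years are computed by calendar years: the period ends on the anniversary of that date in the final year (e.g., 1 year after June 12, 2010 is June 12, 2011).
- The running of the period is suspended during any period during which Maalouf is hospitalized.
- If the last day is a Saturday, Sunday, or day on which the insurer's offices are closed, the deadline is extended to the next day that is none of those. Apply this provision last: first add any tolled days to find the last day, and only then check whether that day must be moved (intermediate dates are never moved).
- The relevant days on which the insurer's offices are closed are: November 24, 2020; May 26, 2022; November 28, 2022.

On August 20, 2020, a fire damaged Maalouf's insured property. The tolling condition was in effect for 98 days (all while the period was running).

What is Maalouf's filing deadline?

November 29, 2022

2 years after August 20, 2020 is August 20, 2022.
Tolling adds 98 days: August 20, 2022 + 98 days = November 26, 2022.
November 26, 2022 is Saturday; November 27, 2022 is Sunday; November 28, 2022 is a listed holiday. The next qualifying day is November 29, 2022.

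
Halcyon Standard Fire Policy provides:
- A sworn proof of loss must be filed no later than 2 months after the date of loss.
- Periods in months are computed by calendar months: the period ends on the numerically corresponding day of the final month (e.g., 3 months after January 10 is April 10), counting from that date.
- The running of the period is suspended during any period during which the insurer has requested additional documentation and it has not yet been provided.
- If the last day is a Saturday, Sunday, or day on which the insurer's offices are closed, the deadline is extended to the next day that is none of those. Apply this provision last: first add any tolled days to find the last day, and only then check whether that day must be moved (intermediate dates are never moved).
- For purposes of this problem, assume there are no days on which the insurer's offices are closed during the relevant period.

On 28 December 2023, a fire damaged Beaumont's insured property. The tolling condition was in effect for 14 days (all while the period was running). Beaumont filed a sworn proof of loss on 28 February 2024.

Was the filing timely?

Yes

2 months after 28 December 2023 is February 28, 2024.
Tolling adds 14 days: February 28, 2024 + 14 days = March 13, 2024.
March 13, 2024 is a Wednesday and not a day on which the insurer's offices are closed, so no extension applies.
The deadline is March 13, 2024; the filing on February 28, 2024 is on or before that date.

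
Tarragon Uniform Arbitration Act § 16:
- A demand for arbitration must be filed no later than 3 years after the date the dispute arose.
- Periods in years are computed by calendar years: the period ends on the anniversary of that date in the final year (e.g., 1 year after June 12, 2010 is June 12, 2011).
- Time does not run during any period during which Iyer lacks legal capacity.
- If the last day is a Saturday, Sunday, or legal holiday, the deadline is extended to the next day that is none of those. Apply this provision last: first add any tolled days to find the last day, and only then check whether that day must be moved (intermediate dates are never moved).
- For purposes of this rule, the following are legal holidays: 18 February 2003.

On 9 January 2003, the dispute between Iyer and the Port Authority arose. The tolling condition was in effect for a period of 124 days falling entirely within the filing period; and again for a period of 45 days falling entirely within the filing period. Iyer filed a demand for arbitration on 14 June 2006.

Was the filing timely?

Yes

3 years after 9 January 2003 is January 9, 2006.
Tolling adds 124 days: January 9, 2006 + 124 days = May 13, 2006.
Tolling adds 45 days: May 13, 2006 + 45 days = June 27, 2006.
June 27, 2006 is a Tuesday and not a legal holiday, so no extension applies.
The deadline is June 27, 2006; the filing on June 14, 2006 is on or before that date.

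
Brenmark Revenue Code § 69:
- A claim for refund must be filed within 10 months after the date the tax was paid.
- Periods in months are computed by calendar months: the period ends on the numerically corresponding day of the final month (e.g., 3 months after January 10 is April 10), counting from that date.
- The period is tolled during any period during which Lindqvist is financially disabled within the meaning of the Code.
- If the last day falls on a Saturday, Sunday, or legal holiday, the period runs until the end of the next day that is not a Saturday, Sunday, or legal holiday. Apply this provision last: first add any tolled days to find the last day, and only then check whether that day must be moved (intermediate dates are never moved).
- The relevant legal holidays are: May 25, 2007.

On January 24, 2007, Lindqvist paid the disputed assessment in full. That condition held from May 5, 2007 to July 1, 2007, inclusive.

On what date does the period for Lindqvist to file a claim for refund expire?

10 months after January 24, 2007 is November 24, 2007.
From May 5, 2007 through July 1, 2007 inclusive is 58 days; tolling adds 58 days: November 24, 2007 + 58 days = January 21, 2008.
January 21, 2008 is a Monday and not a legal holiday, so no extension applies.

January 21, 2008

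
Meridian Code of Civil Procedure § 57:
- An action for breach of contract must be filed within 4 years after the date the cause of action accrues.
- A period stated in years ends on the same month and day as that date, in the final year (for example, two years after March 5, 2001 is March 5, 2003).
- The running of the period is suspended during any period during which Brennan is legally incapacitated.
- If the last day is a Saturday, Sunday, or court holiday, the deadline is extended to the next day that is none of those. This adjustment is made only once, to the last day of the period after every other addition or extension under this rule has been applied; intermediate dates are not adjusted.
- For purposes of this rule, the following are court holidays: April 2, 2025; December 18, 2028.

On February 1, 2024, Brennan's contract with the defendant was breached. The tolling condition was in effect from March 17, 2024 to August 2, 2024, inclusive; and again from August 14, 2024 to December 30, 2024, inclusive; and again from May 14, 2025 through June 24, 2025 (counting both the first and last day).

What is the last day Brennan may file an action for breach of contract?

4 years after February 1, 2024 is February 1, 2028.
From March 17, 2024 through August 2, 2024 inclusive is 139 days; tolling adds 139 days: February 1, 2028 + 139 days = June 19, 2028.
From August 14, 2024 through December 30, 2024 inclusive is 139 days; tolling adds 139 days: June 19, 2028 + 139 days = November 5, 2028.
From May 14, 2025 through June 24, 2025 inclusive is 42 days; tolling adds 42 days: November 5, 2028 + 42 days = December 17, 2028.
December 17, 2028 is Sunday; December 18, 2028 is a listed holiday. The next qualifying day is December 19, 2028.

December 19, 2028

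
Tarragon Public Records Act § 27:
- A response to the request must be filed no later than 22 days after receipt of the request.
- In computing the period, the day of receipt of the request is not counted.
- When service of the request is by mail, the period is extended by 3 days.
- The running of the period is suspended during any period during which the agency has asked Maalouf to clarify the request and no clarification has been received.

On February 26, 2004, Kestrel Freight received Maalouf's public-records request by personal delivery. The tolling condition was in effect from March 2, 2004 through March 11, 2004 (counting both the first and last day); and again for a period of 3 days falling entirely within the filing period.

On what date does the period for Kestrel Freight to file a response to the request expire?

22 days after February 26, 2004 is March 19, 2004.
Service was not by mail, so no mail extension applies.
From March 2, 2004 through March 11, 2004 inclusive is 10 days; tolling adds 10 days: March 19, 2004 + 10 days = March 29, 2004.
Tolling adds 3 days: March 29, 2004 + 3 days = April 1, 2004.

April 1, 2004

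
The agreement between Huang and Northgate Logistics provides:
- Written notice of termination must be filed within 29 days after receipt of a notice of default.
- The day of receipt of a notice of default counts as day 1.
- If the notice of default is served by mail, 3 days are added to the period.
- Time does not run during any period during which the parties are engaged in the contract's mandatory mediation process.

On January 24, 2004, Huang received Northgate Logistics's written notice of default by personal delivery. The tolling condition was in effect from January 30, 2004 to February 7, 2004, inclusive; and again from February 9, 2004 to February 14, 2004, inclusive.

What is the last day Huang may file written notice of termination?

March 7, 2004

Counting January 24, 2004 as day 1, day 29 is February 21, 2004.
Service was not by mail, so no mail extension applies.
From January 30, 2004 through February 7, 2004 inclusive is 9 days; tolling adds 9 days: February 21, 2004 + 9 days = March 1, 2004.
From February 9, 2004 through February 14, 2004 inclusive is 6 days; tolling adds 6 days: March 1, 2004 + 6 days = March 7, 2004.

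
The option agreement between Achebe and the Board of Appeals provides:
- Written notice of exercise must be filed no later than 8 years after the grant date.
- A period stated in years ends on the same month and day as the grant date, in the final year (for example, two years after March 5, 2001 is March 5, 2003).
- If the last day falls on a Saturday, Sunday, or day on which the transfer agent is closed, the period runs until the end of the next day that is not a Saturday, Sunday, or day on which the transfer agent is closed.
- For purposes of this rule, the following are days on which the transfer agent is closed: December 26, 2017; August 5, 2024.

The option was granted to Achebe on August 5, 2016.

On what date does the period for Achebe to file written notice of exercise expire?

August 6, 2024

8 years after August 5, 2016 is August 5, 2024.
August 5, 2024 is a listed holiday. The next qualifying day is August 6, 2024.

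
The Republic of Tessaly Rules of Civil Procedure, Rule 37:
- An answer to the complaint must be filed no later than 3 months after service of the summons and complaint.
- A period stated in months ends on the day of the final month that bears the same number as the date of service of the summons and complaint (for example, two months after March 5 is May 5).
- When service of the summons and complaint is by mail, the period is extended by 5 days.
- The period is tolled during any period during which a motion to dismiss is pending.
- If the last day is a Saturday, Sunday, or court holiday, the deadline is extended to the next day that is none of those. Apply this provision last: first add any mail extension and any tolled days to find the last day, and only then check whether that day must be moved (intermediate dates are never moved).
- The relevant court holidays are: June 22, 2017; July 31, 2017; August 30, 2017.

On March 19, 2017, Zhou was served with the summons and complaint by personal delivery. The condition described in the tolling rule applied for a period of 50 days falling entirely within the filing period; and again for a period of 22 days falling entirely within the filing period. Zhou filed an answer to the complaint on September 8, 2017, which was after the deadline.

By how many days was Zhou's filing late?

3 months after March 19, 2017 is June 19, 2017.
Service was not by mail, so no mail extension applies.
Tolling adds 50 days: June 19, 2017 + 50 days = August 8, 2017.
Tolling adds 22 days: August 8, 2017 + 22 days = August 30, 2017.
August 30, 2017 is a listed holiday. The next qualifying day is August 31, 2017.
The deadline is August 31, 2017; from August 31, 2017 to September 8, 2017 is 8 days.

8 days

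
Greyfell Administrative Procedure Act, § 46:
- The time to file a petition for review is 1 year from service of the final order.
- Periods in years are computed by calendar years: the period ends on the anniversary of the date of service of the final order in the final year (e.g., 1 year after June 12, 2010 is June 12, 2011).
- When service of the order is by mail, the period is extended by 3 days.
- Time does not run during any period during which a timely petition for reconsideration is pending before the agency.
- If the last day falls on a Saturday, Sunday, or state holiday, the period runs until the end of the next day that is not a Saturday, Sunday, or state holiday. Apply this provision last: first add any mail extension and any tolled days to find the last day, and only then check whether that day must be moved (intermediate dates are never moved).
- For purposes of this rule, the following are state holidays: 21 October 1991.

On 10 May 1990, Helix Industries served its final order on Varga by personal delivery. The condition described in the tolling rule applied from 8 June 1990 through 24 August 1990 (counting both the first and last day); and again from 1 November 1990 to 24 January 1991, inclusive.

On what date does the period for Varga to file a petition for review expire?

1 year after 10 May 1990 is May 10, 1991.
Service was not by mail, so no mail extension applies.
From June 8, 1990 through August 24, 1990 inclusive is 78 days; tolling adds 78 days: May 10, 1991 + 78 days = July 27, 1991.
From November 1, 1990 through January 24, 1991 inclusive is 85 days; tolling adds 85 days: July 27, 1991 + 85 days = October 20, 1991.
October 20, 1991 is Sunday; October 21, 1991 is a listed holiday. The next qualifying day is October 22, 1991.

October 22, 1991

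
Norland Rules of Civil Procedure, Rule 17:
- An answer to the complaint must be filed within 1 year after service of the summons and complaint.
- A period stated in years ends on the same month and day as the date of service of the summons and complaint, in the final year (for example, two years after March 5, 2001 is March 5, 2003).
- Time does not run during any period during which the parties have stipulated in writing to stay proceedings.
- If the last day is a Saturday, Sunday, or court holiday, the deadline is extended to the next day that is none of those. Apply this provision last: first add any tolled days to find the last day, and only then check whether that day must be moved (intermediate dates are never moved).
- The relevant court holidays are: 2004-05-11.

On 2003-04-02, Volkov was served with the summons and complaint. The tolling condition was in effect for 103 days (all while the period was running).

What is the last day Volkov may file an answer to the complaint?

July 14, 2004

1 year after 2003-04-02 is April 2, 2004.
Tolling adds 103 days: April 2, 2004 + 103 days = July 14, 2004.
July 14, 2004 is a Wednesday and not a court holiday, so no extension applies.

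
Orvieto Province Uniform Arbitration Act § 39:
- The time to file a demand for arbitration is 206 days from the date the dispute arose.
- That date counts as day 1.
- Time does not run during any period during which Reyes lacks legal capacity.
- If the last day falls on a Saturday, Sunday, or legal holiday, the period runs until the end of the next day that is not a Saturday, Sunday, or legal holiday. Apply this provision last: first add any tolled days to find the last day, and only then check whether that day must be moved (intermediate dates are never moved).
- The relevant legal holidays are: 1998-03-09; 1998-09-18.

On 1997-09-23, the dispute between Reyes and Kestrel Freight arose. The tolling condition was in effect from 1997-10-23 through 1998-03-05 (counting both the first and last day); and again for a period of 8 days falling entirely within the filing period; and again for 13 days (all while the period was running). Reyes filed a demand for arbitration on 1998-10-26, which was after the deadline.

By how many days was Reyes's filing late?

35 days

Counting 1997-09-23 as day 1, day 206 is April 16, 1998.
From October 23, 1997 through March 5, 1998 inclusive is 134 days; tolling adds 134 days: April 16, 1998 + 134 days = August 28, 1998.
Tolling adds 8 days: August 28, 1998 + 8 days = September 5, 1998.
Tolling adds 13 days: September 5, 1998 + 13 days = September 18, 1998.
September 18, 1998 is a listed holiday; September 19, 1998 is Saturday; September 20, 1998 is Sunday. The next qualifying day is September 21, 1998.
The deadline is September 21, 1998; from September 21, 1998 to October 26, 1998 is 35 days.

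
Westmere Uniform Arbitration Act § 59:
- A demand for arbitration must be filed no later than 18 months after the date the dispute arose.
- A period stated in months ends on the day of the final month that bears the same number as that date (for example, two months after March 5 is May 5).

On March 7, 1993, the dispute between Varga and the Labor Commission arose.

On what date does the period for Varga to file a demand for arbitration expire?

18 months after March 7, 1993 is September 7, 1994.

September 7, 1994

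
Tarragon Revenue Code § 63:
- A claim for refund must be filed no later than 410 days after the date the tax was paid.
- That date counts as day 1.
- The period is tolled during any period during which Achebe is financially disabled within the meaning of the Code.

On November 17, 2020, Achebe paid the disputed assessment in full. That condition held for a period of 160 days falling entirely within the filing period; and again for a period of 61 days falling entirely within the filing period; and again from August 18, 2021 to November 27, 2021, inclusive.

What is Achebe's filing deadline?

November 19, 2022

Counting November 17, 2020 as day 1, day 410 is December 31, 2021.
Tolling adds 160 days: December 31, 2021 + 160 days = June 9, 2022.
Tolling adds 61 days: June 9, 2022 + 61 days = August 9, 2022.
From August 18, 2021 through November 27, 2021 inclusive is 102 days; tolling adds 102 days: August 9, 2022 + 102 days = November 19, 2022.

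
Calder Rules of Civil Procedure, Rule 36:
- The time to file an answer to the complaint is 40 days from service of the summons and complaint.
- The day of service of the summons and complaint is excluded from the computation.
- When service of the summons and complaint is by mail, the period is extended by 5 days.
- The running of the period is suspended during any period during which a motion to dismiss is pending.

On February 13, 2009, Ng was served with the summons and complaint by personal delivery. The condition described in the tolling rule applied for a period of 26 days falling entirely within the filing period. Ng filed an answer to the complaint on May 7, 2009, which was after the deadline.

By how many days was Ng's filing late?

17 days

40 days after February 13, 2009 is March 25, 2009.
Service was not by mail, so no mail extension applies.
Tolling adds 26 days: March 25, 2009 + 26 days = April 20, 2009.
The deadline is April 20, 2009; from April 20, 2009 to May 7, 2009 is 17 days.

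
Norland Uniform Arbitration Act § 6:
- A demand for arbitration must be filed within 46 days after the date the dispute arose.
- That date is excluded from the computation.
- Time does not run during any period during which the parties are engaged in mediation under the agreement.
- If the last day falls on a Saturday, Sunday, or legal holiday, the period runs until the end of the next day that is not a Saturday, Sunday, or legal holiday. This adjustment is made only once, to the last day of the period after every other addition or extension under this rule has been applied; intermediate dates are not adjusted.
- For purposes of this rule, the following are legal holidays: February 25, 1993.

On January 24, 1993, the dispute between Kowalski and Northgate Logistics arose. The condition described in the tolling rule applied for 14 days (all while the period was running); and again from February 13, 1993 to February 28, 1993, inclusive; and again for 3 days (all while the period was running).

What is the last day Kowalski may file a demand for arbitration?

46 days after January 24, 1993 is March 11, 1993.
Tolling adds 14 days: March 11, 1993 + 14 days = March 25, 1993.
From February 13, 1993 through February 28, 1993 inclusive is 16 days; tolling adds 16 days: March 25, 1993 + 16 days = April 10, 1993.
Tolling adds 3 days: April 10, 1993 + 3 days = April 13, 1993.
April 13, 1993 is a Tuesday and not a legal holiday, so no extension applies.

April 13, 1993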